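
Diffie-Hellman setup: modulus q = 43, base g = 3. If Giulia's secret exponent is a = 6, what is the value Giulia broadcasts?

41

Public value = 3^6 (mod 43).
3^1 ≡ 3 (mod 43)
3^2 = (3^1)^2 ≡ 3^2 = 9 ≡ 9 (mod 43)
3^4 = (3^2)^2 ≡ 9^2 = 81 ≡ 38 (mod 43)
3^6 = 3^4 · 3^2 ≡ 38 · 9 ≡ 41 (mod 43).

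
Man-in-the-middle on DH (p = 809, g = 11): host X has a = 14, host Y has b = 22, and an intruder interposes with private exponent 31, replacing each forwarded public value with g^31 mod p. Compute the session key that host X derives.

800

Host X receives an intruder's public value M = 11^31 mod 809 instead of the honest one.
11^1 ≡ 11 (mod 809)
11^2 = (11^1)^2 ≡ 11^2 = 121 ≡ 121 (mod 809)
11^4 = (11^2)^2 ≡ 121^2 = 14641 ≡ 79 (mod 809)
11^8 = (11^4)^2 ≡ 79^2 = 6241 ≡ 578 (mod 809)
11^16 = (11^8)^2 ≡ 578^2 = 334084 ≡ 776 (mod 809)
11^31 = 11^16 · 11^8 · 11^4 · 11^2 · 11^1 ≡ 776 · 578 · 79 · 121 · 11 ≡ 99 (mod 809).
So M = 99. Host X computes K = M^14 mod 809.
99^1 ≡ 99 (mod 809)
99^2 = (99^1)^2 ≡ 99^2 = 9801 ≡ 93 (mod 809)
99^4 = (99^2)^2 ≡ 93^2 = 8649 ≡ 559 (mod 809)
99^8 = (99^4)^2 ≡ 559^2 = 312481 ≡ 207 (mod 809)
99^14 = 99^8 · 99^4 · 99^2 ≡ 207 · 559 · 93 ≡ 800 (mod 809).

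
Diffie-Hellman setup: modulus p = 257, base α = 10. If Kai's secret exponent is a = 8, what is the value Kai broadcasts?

15

Public value = 10^{8} \pmod{257}.
10^1 ≡ 10 (mod 257)
10^2 = (10^1)^2 ≡ 10^2 = 100 ≡ 100 (mod 257)
10^4 = (10^2)^2 ≡ 100^2 = 10000 ≡ 234 (mod 257)
10^8 = (10^4)^2 ≡ 234^2 = 54756 ≡ 15 (mod 257)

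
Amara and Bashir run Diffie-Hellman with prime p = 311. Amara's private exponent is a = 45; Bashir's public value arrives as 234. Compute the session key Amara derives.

Shared key K = 234^45 mod 311.
234^1 ≡ 234 (mod 311)
234^2 = (234^1)^2 ≡ 234^2 = 54756 ≡ 20 (mod 311)
234^4 = (234^2)^2 ≡ 20^2 = 400 ≡ 89 (mod 311)
234^8 = (234^4)^2 ≡ 89^2 = 7921 ≡ 146 (mod 311)
234^16 = (234^8)^2 ≡ 146^2 = 21316 ≡ 168 (mod 311)
234^32 = (234^16)^2 ≡ 168^2 = 28224 ≡ 234 (mod 311)
234^45 = 234^32 · 234^8 · 234^4 · 234^1 ≡ 234 · 146 · 89 · 234 ≡ 195 (mod 311).

195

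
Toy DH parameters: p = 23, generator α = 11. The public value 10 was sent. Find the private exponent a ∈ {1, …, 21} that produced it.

15

Try successive powers of 11 modulo 23:
11^1 ≡ 11
11^2 ≡ 6
11^3 ≡ 20
11^4 ≡ 13
11^5 ≡ 5
11^6 ≡ 9
11^7 ≡ 7
11^8 ≡ 8
11^9 ≡ 19
11^10 ≡ 2
11^11 ≡ 22
11^12 ≡ 12
11^13 ≡ 17
11^14 ≡ 3
11^15 ≡ 10
Found: a = 15.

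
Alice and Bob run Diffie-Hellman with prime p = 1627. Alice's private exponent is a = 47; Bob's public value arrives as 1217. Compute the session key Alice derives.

1000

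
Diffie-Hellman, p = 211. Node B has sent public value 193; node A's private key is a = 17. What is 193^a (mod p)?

Shared key K = 193^17 mod 211.
193^1 ≡ 193 (mod 211)
193^2 = (193^1)^2 ≡ 193^2 = 37249 ≡ 113 (mod 211)
193^4 = (193^2)^2 ≡ 113^2 = 12769 ≡ 109 (mod 211)
193^8 = (193^4)^2 ≡ 109^2 = 11881 ≡ 65 (mod 211)
193^16 = (193^8)^2 ≡ 65^2 = 4225 ≡ 5 (mod 211)
193^17 = 193^16 · 193^1 ≡ 5 · 193 ≡ 121 (mod 211).

121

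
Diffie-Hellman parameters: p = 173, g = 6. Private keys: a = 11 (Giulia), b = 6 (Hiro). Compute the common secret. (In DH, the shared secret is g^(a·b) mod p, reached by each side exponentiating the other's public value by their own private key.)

Hiro sends B = g^b mod p = 6^6 mod 173.
6^1 ≡ 6 (mod 173)
6^2 = (6^1)^2 ≡ 6^2 = 36 ≡ 36 (mod 173)
6^4 = (6^2)^2 ≡ 36^2 = 1296 ≡ 85 (mod 173)
6^6 = 6^4 · 6^2 ≡ 85 · 36 ≡ 119 (mod 173).
So B = 119. Giulia then computes K = B^a mod p = 119^11 mod 173.
119^1 ≡ 119 (mod 173)
119^2 = (119^1)^2 ≡ 119^2 = 14161 ≡ 148 (mod 173)
119^4 = (119^2)^2 ≡ 148^2 = 21904 ≡ 106 (mod 173)
119^8 = (119^4)^2 ≡ 106^2 = 11236 ≡ 164 (mod 173)
119^11 = 119^8 · 119^2 · 119^1 ≡ 164 · 148 · 119 ≡ 133 (mod 173).

133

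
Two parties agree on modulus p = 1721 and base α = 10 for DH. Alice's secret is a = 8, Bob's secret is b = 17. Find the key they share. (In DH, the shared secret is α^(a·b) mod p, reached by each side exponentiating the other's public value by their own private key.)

86

Bob sends B = α^b mod p = 10^17 mod 1721.
10^1 ≡ 10 (mod 1721)
10^2 = (10^1)^2 ≡ 10^2 = 100 ≡ 100 (mod 1721)
10^4 = (10^2)^2 ≡ 100^2 = 10000 ≡ 1395 (mod 1721)
10^8 = (10^4)^2 ≡ 1395^2 = 1946025 ≡ 1295 (mod 1721)
10^16 = (10^8)^2 ≡ 1295^2 = 1677025 ≡ 771 (mod 1721)
10^17 = 10^16 · 10^1 ≡ 771 · 10 ≡ 826 (mod 1721).
So B = 826. Alice then computes K = B^a mod p = 826^8 mod 1721.
826^1 ≡ 826 (mod 1721)
826^2 = (826^1)^2 ≡ 826^2 = 682276 ≡ 760 (mod 1721)
826^4 = (826^2)^2 ≡ 760^2 = 577600 ≡ 1065 (mod 1721)
826^8 = (826^4)^2 ≡ 1065^2 = 1134225 ≡ 86 (mod 1721)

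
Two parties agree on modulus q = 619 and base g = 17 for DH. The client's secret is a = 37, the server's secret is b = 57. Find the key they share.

The client sends A = g^a mod q = 17^37 mod 619.
17^1 ≡ 17 (mod 619)
17^2 = (17^1)^2 ≡ 17^2 = 289 ≡ 289 (mod 619)
17^4 = (17^2)^2 ≡ 289^2 = 83521 ≡ 575 (mod 619)
17^8 = (17^4)^2 ≡ 575^2 = 330625 ≡ 79 (mod 619)
17^16 = (17^8)^2 ≡ 79^2 = 6241 ≡ 51 (mod 619)
17^32 = (17^16)^2 ≡ 51^2 = 2601 ≡ 125 (mod 619)
17^37 = 17^32 · 17^4 · 17^1 ≡ 125 · 575 · 17 ≡ 588 (mod 619).
So A = 588. The server then computes K = A^b mod q = 588^57 mod 619.
588^1 ≡ 588 (mod 619)
588^2 = (588^1)^2 ≡ 588^2 = 345744 ≡ 342 (mod 619)
588^4 = (588^2)^2 ≡ 342^2 = 116964 ≡ 592 (mod 619)
588^8 = (588^4)^2 ≡ 592^2 = 350464 ≡ 110 (mod 619)
588^16 = (588^8)^2 ≡ 110^2 = 12100 ≡ 339 (mod 619)
588^32 = (588^16)^2 ≡ 339^2 = 114921 ≡ 406 (mod 619)
588^57 = 588^32 · 588^16 · 588^8 · 588^1 ≡ 406 · 339 · 110 · 588 ≡ 50 (mod 619).

50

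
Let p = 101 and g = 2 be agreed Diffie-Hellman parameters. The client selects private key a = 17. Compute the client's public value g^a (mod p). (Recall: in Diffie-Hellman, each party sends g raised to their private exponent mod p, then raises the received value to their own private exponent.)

Public value = 2^17 (mod 101).
2^1 ≡ 2 (mod 101)
2^2 = (2^1)^2 ≡ 2^2 = 4 ≡ 4 (mod 101)
2^4 = (2^2)^2 ≡ 4^2 = 16 ≡ 16 (mod 101)
2^8 = (2^4)^2 ≡ 16^2 = 256 ≡ 54 (mod 101)
2^16 = (2^8)^2 ≡ 54^2 = 2916 ≡ 88 (mod 101)
2^17 = 2^16 · 2^1 ≡ 88 · 2 ≡ 75 (mod 101).

75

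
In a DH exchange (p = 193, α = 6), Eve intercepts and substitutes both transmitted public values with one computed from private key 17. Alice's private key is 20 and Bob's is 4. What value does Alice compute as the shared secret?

Alice receives Eve's public value M = 6^17 mod 193 instead of the honest one.
6^1 ≡ 6 (mod 193)
6^2 = (6^1)^2 ≡ 6^2 = 36 ≡ 36 (mod 193)
6^4 = (6^2)^2 ≡ 36^2 = 1296 ≡ 138 (mod 193)
6^8 = (6^4)^2 ≡ 138^2 = 19044 ≡ 130 (mod 193)
6^16 = (6^8)^2 ≡ 130^2 = 16900 ≡ 109 (mod 193)
6^17 = 6^16 · 6^1 ≡ 109 · 6 ≡ 75 (mod 193).
So M = 75. Alice computes K = M^20 mod 193.
75^1 ≡ 75 (mod 193)
75^2 = (75^1)^2 ≡ 75^2 = 5625 ≡ 28 (mod 193)
75^4 = (75^2)^2 ≡ 28^2 = 784 ≡ 12 (mod 193)
75^8 = (75^4)^2 ≡ 12^2 = 144 ≡ 144 (mod 193)
75^16 = (75^8)^2 ≡ 144^2 = 20736 ≡ 85 (mod 193)
75^20 = 75^16 · 75^4 ≡ 85 · 12 ≡ 55 (mod 193).

55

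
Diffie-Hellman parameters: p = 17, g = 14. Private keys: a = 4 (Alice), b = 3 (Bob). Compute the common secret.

Bob sends B = g^b mod p = 14^3 mod 17.
14^1 ≡ 14 (mod 17)
14^2 = (14^1)^2 ≡ 14^2 = 196 ≡ 9 (mod 17)
14^3 = 14^2 · 14^1 ≡ 9 · 14 ≡ 7 (mod 17).
So B = 7. Alice then computes K = B^a mod p = 7^4 mod 17.
7^1 ≡ 7 (mod 17)
7^2 = (7^1)^2 ≡ 7^2 = 49 ≡ 15 (mod 17)
7^4 = (7^2)^2 ≡ 15^2 = 225 ≡ 4 (mod 17)

4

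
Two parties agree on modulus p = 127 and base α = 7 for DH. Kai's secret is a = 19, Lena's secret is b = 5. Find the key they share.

45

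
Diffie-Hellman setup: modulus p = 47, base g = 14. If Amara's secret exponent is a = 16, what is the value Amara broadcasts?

Public value = 14^16 mod 47.
14^1 ≡ 14 (mod 47)
14^2 = (14^1)^2 ≡ 14^2 = 196 ≡ 8 (mod 47)
14^4 = (14^2)^2 ≡ 8^2 = 64 ≡ 17 (mod 47)
14^8 = (14^4)^2 ≡ 17^2 = 289 ≡ 7 (mod 47)
14^16 = (14^8)^2 ≡ 7^2 = 49 ≡ 2 (mod 47)

2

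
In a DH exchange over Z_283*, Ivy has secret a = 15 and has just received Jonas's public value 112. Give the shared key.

Shared key K = 112^15 mod 283.
112^1 ≡ 112 (mod 283)
112^2 = (112^1)^2 ≡ 112^2 = 12544 ≡ 92 (mod 283)
112^4 = (112^2)^2 ≡ 92^2 = 8464 ≡ 257 (mod 283)
112^8 = (112^4)^2 ≡ 257^2 = 66049 ≡ 110 (mod 283)
112^15 = 112^8 · 112^4 · 112^2 · 112^1 ≡ 110 · 257 · 92 · 112 ≡ 199 (mod 283).

199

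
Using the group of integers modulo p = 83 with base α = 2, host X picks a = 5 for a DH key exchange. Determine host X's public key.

32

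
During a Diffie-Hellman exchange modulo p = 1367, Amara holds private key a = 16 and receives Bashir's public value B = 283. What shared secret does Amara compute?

Shared key K = 283^16 mod 1367.
283^1 ≡ 283 (mod 1367)
283^2 = (283^1)^2 ≡ 283^2 = 80089 ≡ 803 (mod 1367)
283^4 = (283^2)^2 ≡ 803^2 = 644809 ≡ 952 (mod 1367)
283^8 = (283^4)^2 ≡ 952^2 = 906304 ≡ 1350 (mod 1367)
283^16 = (283^8)^2 ≡ 1350^2 = 1822500 ≡ 289 (mod 1367)

289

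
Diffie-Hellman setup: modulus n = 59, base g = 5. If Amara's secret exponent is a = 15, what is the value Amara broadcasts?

51

Public value = 5^15 (mod 59).
5^1 ≡ 5 (mod 59)
5^2 = (5^1)^2 ≡ 5^2 = 25 ≡ 25 (mod 59)
5^4 = (5^2)^2 ≡ 25^2 = 625 ≡ 35 (mod 59)
5^8 = (5^4)^2 ≡ 35^2 = 1225 ≡ 45 (mod 59)
5^15 = 5^8 · 5^4 · 5^2 · 5^1 ≡ 45 · 35 · 25 · 5 ≡ 51 (mod 59).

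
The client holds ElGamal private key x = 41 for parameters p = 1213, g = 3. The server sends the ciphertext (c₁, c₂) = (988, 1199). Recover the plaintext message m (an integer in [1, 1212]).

Shared mask s = c₁^x mod p = 988^41 mod 1213.
988^1 ≡ 988 (mod 1213)
988^2 = (988^1)^2 ≡ 988^2 = 976144 ≡ 892 (mod 1213)
988^4 = (988^2)^2 ≡ 892^2 = 795664 ≡ 1149 (mod 1213)
988^8 = (988^4)^2 ≡ 1149^2 = 1320201 ≡ 457 (mod 1213)
988^16 = (988^8)^2 ≡ 457^2 = 208849 ≡ 213 (mod 1213)
988^32 = (988^16)^2 ≡ 213^2 = 45369 ≡ 488 (mod 1213)
988^41 = 988^32 · 988^8 · 988^1 ≡ 488 · 457 · 988 ≡ 784 (mod 1213).
So s = 784; s⁻¹ ≡ 1131 (mod 1213).
m = c₂ · s⁻¹ mod 1213 = 1199 · 1131 mod 1213 = 1148.

1148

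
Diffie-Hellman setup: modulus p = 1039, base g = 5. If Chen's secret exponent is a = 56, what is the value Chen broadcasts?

70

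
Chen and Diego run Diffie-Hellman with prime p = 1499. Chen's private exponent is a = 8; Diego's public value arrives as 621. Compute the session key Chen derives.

Shared key K = 621^8 mod 1499.
621^1 ≡ 621 (mod 1499)
621^2 = (621^1)^2 ≡ 621^2 = 385641 ≡ 398 (mod 1499)
621^4 = (621^2)^2 ≡ 398^2 = 158404 ≡ 1009 (mod 1499)
621^8 = (621^4)^2 ≡ 1009^2 = 1018081 ≡ 260 (mod 1499)

260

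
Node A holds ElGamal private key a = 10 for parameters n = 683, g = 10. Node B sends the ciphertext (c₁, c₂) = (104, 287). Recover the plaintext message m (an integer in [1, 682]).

147

Shared mask s = c₁^a mod n = 104^10 mod 683.
104^1 ≡ 104 (mod 683)
104^2 = (104^1)^2 ≡ 104^2 = 10816 ≡ 571 (mod 683)
104^4 = (104^2)^2 ≡ 571^2 = 326041 ≡ 250 (mod 683)
104^8 = (104^4)^2 ≡ 250^2 = 62500 ≡ 347 (mod 683)
104^10 = 104^8 · 104^2 ≡ 347 · 571 ≡ 67 (mod 683).
So s = 67; s⁻¹ ≡ 367 (mod 683).
m = c₂ · s⁻¹ mod 683 = 287 · 367 mod 683 = 147.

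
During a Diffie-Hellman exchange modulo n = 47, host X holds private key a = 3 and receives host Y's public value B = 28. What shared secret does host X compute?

3

Shared key K = 28^3 mod 47.
28^1 ≡ 28 (mod 47)
28^2 = (28^1)^2 ≡ 28^2 = 784 ≡ 32 (mod 47)
28^3 = 28^2 · 28^1 ≡ 32 · 28 ≡ 3 (mod 47).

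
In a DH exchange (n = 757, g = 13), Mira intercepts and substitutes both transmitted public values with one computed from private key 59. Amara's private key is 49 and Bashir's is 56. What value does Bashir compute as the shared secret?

Bashir receives Mira's public value M = 13^59 mod 757 instead of the honest one.
13^1 ≡ 13 (mod 757)
13^2 = (13^1)^2 ≡ 13^2 = 169 ≡ 169 (mod 757)
13^4 = (13^2)^2 ≡ 169^2 = 28561 ≡ 552 (mod 757)
13^8 = (13^4)^2 ≡ 552^2 = 304704 ≡ 390 (mod 757)
13^16 = (13^8)^2 ≡ 390^2 = 152100 ≡ 700 (mod 757)
13^32 = (13^16)^2 ≡ 700^2 = 490000 ≡ 221 (mod 757)
13^59 = 13^32 · 13^16 · 13^8 · 13^2 · 13^1 ≡ 221 · 700 · 390 · 169 · 13 ≡ 170 (mod 757).
So M = 170. Bashir computes K = M^56 mod 757.
170^1 ≡ 170 (mod 757)
170^2 = (170^1)^2 ≡ 170^2 = 28900 ≡ 134 (mod 757)
170^4 = (170^2)^2 ≡ 134^2 = 17956 ≡ 545 (mod 757)
170^8 = (170^4)^2 ≡ 545^2 = 297025 ≡ 281 (mod 757)
170^16 = (170^8)^2 ≡ 281^2 = 78961 ≡ 233 (mod 757)
170^32 = (170^16)^2 ≡ 233^2 = 54289 ≡ 542 (mod 757)
170^56 = 170^32 · 170^16 · 170^8 ≡ 542 · 233 · 281 ≡ 477 (mod 757).

477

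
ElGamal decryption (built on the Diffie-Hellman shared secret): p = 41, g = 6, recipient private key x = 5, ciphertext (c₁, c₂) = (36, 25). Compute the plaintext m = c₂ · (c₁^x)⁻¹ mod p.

20

Shared mask s = c₁^x mod p = 36^5 mod 41.
36^1 ≡ 36 (mod 41)
36^2 = (36^1)^2 ≡ 36^2 = 1296 ≡ 25 (mod 41)
36^4 = (36^2)^2 ≡ 25^2 = 625 ≡ 10 (mod 41)
36^5 = 36^4 · 36^1 ≡ 10 · 36 ≡ 32 (mod 41).
So s = 32; s⁻¹ ≡ 9 (mod 41).
m = c₂ · s⁻¹ mod 41 = 25 · 9 mod 41 = 20.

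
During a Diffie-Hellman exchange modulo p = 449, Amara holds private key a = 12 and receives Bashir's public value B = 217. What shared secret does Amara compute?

106

Shared key K = 217^12 mod 449.
217^1 ≡ 217 (mod 449)
217^2 = (217^1)^2 ≡ 217^2 = 47089 ≡ 393 (mod 449)
217^4 = (217^2)^2 ≡ 393^2 = 154449 ≡ 442 (mod 449)
217^8 = (217^4)^2 ≡ 442^2 = 195364 ≡ 49 (mod 449)
217^12 = 217^8 · 217^4 ≡ 49 · 442 ≡ 106 (mod 449).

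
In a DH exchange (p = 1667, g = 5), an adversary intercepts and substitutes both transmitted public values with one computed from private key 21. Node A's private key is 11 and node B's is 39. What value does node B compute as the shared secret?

954

Node B receives an adversary's public value M = 5^21 mod 1667 instead of the honest one.
5^1 ≡ 5 (mod 1667)
5^2 = (5^1)^2 ≡ 5^2 = 25 ≡ 25 (mod 1667)
5^4 = (5^2)^2 ≡ 25^2 = 625 ≡ 625 (mod 1667)
5^8 = (5^4)^2 ≡ 625^2 = 390625 ≡ 547 (mod 1667)
5^16 = (5^8)^2 ≡ 547^2 = 299209 ≡ 816 (mod 1667)
5^21 = 5^16 · 5^4 · 5^1 ≡ 816 · 625 · 5 ≡ 1157 (mod 1667).
So M = 1157. Node B computes K = M^39 mod 1667.
1157^1 ≡ 1157 (mod 1667)
1157^2 = (1157^1)^2 ≡ 1157^2 = 1338649 ≡ 48 (mod 1667)
1157^4 = (1157^2)^2 ≡ 48^2 = 2304 ≡ 637 (mod 1667)
1157^8 = (1157^4)^2 ≡ 637^2 = 405769 ≡ 688 (mod 1667)
1157^16 = (1157^8)^2 ≡ 688^2 = 473344 ≡ 1583 (mod 1667)
1157^32 = (1157^16)^2 ≡ 1583^2 = 2505889 ≡ 388 (mod 1667)
1157^39 = 1157^32 · 1157^4 · 1157^2 · 1157^1 ≡ 388 · 637 · 48 · 1157 ≡ 954 (mod 1667).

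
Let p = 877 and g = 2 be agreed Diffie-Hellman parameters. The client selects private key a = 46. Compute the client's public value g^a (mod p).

85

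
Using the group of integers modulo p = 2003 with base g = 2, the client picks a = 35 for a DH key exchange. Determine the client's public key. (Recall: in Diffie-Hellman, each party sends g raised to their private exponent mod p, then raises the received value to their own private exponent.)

Public value = 2^35 (mod 2003).
2^1 ≡ 2 (mod 2003)
2^2 = (2^1)^2 ≡ 2^2 = 4 ≡ 4 (mod 2003)
2^4 = (2^2)^2 ≡ 4^2 = 16 ≡ 16 (mod 2003)
2^8 = (2^4)^2 ≡ 16^2 = 256 ≡ 256 (mod 2003)
2^16 = (2^8)^2 ≡ 256^2 = 65536 ≡ 1440 (mod 2003)
2^32 = (2^16)^2 ≡ 1440^2 = 2073600 ≡ 495 (mod 2003)
2^35 = 2^32 · 2^2 · 2^1 ≡ 495 · 4 · 2 ≡ 1957 (mod 2003).

1957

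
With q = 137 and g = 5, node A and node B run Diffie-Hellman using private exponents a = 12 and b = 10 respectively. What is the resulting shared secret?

50

Node A sends A = g^a mod q = 5^12 mod 137.
5^1 ≡ 5 (mod 137)
5^2 = (5^1)^2 ≡ 5^2 = 25 ≡ 25 (mod 137)
5^4 = (5^2)^2 ≡ 25^2 = 625 ≡ 77 (mod 137)
5^8 = (5^4)^2 ≡ 77^2 = 5929 ≡ 38 (mod 137)
5^12 = 5^8 · 5^4 ≡ 38 · 77 ≡ 49 (mod 137).
So A = 49. Node B then computes K = A^b mod q = 49^10 mod 137.
49^1 ≡ 49 (mod 137)
49^2 = (49^1)^2 ≡ 49^2 = 2401 ≡ 72 (mod 137)
49^4 = (49^2)^2 ≡ 72^2 = 5184 ≡ 115 (mod 137)
49^8 = (49^4)^2 ≡ 115^2 = 13225 ≡ 73 (mod 137)
49^10 = 49^8 · 49^2 ≡ 73 · 72 ≡ 50 (mod 137).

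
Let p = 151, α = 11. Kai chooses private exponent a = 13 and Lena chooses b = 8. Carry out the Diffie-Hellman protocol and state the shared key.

47

Kai sends A = α^a mod p = 11^13 mod 151.
11^1 ≡ 11 (mod 151)
11^2 = (11^1)^2 ≡ 11^2 = 121 ≡ 121 (mod 151)
11^4 = (11^2)^2 ≡ 121^2 = 14641 ≡ 145 (mod 151)
11^8 = (11^4)^2 ≡ 145^2 = 21025 ≡ 36 (mod 151)
11^13 = 11^8 · 11^4 · 11^1 ≡ 36 · 145 · 11 ≡ 40 (mod 151).
So A = 40. Lena then computes K = A^b mod p = 40^8 mod 151.
40^1 ≡ 40 (mod 151)
40^2 = (40^1)^2 ≡ 40^2 = 1600 ≡ 90 (mod 151)
40^4 = (40^2)^2 ≡ 90^2 = 8100 ≡ 97 (mod 151)
40^8 = (40^4)^2 ≡ 97^2 = 9409 ≡ 47 (mod 151)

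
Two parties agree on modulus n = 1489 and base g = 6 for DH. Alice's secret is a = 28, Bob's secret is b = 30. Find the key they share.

952

Alice sends A = g^a mod n = 6^28 mod 1489.
6^1 ≡ 6 (mod 1489)
6^2 = (6^1)^2 ≡ 6^2 = 36 ≡ 36 (mod 1489)
6^4 = (6^2)^2 ≡ 36^2 = 1296 ≡ 1296 (mod 1489)
6^8 = (6^4)^2 ≡ 1296^2 = 1679616 ≡ 24 (mod 1489)
6^16 = (6^8)^2 ≡ 24^2 = 576 ≡ 576 (mod 1489)
6^28 = 6^16 · 6^8 · 6^4 ≡ 576 · 24 · 1296 ≡ 256 (mod 1489).
So A = 256. Bob then computes K = A^b mod n = 256^30 mod 1489.
256^1 ≡ 256 (mod 1489)
256^2 = (256^1)^2 ≡ 256^2 = 65536 ≡ 20 (mod 1489)
256^4 = (256^2)^2 ≡ 20^2 = 400 ≡ 400 (mod 1489)
256^8 = (256^4)^2 ≡ 400^2 = 160000 ≡ 677 (mod 1489)
256^16 = (256^8)^2 ≡ 677^2 = 458329 ≡ 1206 (mod 1489)
256^30 = 256^16 · 256^8 · 256^4 · 256^2 ≡ 1206 · 677 · 400 · 20 ≡ 952 (mod 1489).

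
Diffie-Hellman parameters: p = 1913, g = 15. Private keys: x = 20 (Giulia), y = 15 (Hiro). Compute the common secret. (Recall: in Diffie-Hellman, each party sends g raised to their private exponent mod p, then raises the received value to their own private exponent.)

2

Giulia sends A = g^x mod p = 15^20 mod 1913.
15^1 ≡ 15 (mod 1913)
15^2 = (15^1)^2 ≡ 15^2 = 225 ≡ 225 (mod 1913)
15^4 = (15^2)^2 ≡ 225^2 = 50625 ≡ 887 (mod 1913)
15^8 = (15^4)^2 ≡ 887^2 = 786769 ≡ 526 (mod 1913)
15^16 = (15^8)^2 ≡ 526^2 = 276676 ≡ 1204 (mod 1913)
15^20 = 15^16 · 15^4 ≡ 1204 · 887 ≡ 494 (mod 1913).
So A = 494. Hiro then computes K = A^y mod p = 494^15 mod 1913.
494^1 ≡ 494 (mod 1913)
494^2 = (494^1)^2 ≡ 494^2 = 244036 ≡ 1085 (mod 1913)
494^4 = (494^2)^2 ≡ 1085^2 = 1177225 ≡ 730 (mod 1913)
494^8 = (494^4)^2 ≡ 730^2 = 532900 ≡ 1086 (mod 1913)
494^15 = 494^8 · 494^4 · 494^2 · 494^1 ≡ 1086 · 730 · 1085 · 494 ≡ 2 (mod 1913).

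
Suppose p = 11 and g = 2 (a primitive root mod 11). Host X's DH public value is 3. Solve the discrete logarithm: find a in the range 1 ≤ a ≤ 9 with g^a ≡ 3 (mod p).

8

Try successive powers of 2 modulo 11:
2^1 ≡ 2
2^2 ≡ 4
2^3 ≡ 8
2^4 ≡ 5
2^5 ≡ 10
2^6 ≡ 9
2^7 ≡ 7
2^8 ≡ 3
Found: a = 8.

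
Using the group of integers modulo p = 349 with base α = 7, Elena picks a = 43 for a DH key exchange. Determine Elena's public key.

336

Public value = 7^43 mod 349.
7^1 ≡ 7 (mod 349)
7^2 = (7^1)^2 ≡ 7^2 = 49 ≡ 49 (mod 349)
7^4 = (7^2)^2 ≡ 49^2 = 2401 ≡ 307 (mod 349)
7^8 = (7^4)^2 ≡ 307^2 = 94249 ≡ 19 (mod 349)
7^16 = (7^8)^2 ≡ 19^2 = 361 ≡ 12 (mod 349)
7^32 = (7^16)^2 ≡ 12^2 = 144 ≡ 144 (mod 349)
7^43 = 7^32 · 7^8 · 7^2 · 7^1 ≡ 144 · 19 · 49 · 7 ≡ 336 (mod 349).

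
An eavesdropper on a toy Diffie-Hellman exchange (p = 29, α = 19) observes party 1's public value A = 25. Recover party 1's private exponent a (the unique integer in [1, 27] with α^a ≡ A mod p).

8

Try successive powers of 19 modulo 29:
19^1 ≡ 19
19^2 ≡ 13
19^3 ≡ 15
19^4 ≡ 24
19^5 ≡ 21
19^6 ≡ 22
19^7 ≡ 12
19^8 ≡ 25
Found: a = 8.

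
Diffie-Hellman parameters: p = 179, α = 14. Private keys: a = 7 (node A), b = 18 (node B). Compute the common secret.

101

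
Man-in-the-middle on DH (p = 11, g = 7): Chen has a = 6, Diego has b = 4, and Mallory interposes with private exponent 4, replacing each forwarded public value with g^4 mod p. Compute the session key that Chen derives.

3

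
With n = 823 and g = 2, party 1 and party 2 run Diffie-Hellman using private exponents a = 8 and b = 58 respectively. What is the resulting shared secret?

131

Party 2 sends B = g^b mod n = 2^58 mod 823.
2^1 ≡ 2 (mod 823)
2^2 = (2^1)^2 ≡ 2^2 = 4 ≡ 4 (mod 823)
2^4 = (2^2)^2 ≡ 4^2 = 16 ≡ 16 (mod 823)
2^8 = (2^4)^2 ≡ 16^2 = 256 ≡ 256 (mod 823)
2^16 = (2^8)^2 ≡ 256^2 = 65536 ≡ 519 (mod 823)
2^32 = (2^16)^2 ≡ 519^2 = 269361 ≡ 240 (mod 823)
2^58 = 2^32 · 2^16 · 2^8 · 2^2 ≡ 240 · 519 · 256 · 4 ≡ 77 (mod 823).
So B = 77. Party 1 then computes K = B^a mod n = 77^8 mod 823.
77^1 ≡ 77 (mod 823)
77^2 = (77^1)^2 ≡ 77^2 = 5929 ≡ 168 (mod 823)
77^4 = (77^2)^2 ≡ 168^2 = 28224 ≡ 242 (mod 823)
77^8 = (77^4)^2 ≡ 242^2 = 58564 ≡ 131 (mod 823)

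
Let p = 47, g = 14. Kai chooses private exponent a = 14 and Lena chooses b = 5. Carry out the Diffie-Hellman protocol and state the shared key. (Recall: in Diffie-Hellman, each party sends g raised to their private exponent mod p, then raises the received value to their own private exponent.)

Kai sends A = g^a mod p = 14^14 mod 47.
14^1 ≡ 14 (mod 47)
14^2 = (14^1)^2 ≡ 14^2 = 196 ≡ 8 (mod 47)
14^4 = (14^2)^2 ≡ 8^2 = 64 ≡ 17 (mod 47)
14^8 = (14^4)^2 ≡ 17^2 = 289 ≡ 7 (mod 47)
14^14 = 14^8 · 14^4 · 14^2 ≡ 7 · 17 · 8 ≡ 12 (mod 47).
So A = 12. Lena then computes K = A^b mod p = 12^5 mod 47.
12^1 ≡ 12 (mod 47)
12^2 = (12^1)^2 ≡ 12^2 = 144 ≡ 3 (mod 47)
12^4 = (12^2)^2 ≡ 3^2 = 9 ≡ 9 (mod 47)
12^5 = 12^4 · 12^1 ≡ 9 · 12 ≡ 14 (mod 47).

14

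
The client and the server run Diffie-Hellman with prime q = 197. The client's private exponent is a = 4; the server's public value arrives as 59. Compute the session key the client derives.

Shared key K = 59^4 mod 197.
59^1 ≡ 59 (mod 197)
59^2 = (59^1)^2 ≡ 59^2 = 3481 ≡ 132 (mod 197)
59^4 = (59^2)^2 ≡ 132^2 = 17424 ≡ 88 (mod 197)

88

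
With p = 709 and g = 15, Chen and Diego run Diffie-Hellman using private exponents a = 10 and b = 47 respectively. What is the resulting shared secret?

543

Chen sends A = g^a mod p = 15^10 mod 709.
15^1 ≡ 15 (mod 709)
15^2 = (15^1)^2 ≡ 15^2 = 225 ≡ 225 (mod 709)
15^4 = (15^2)^2 ≡ 225^2 = 50625 ≡ 286 (mod 709)
15^8 = (15^4)^2 ≡ 286^2 = 81796 ≡ 261 (mod 709)
15^10 = 15^8 · 15^2 ≡ 261 · 225 ≡ 587 (mod 709).
So A = 587. Diego then computes K = A^b mod p = 587^47 mod 709.
587^1 ≡ 587 (mod 709)
587^2 = (587^1)^2 ≡ 587^2 = 344569 ≡ 704 (mod 709)
587^4 = (587^2)^2 ≡ 704^2 = 495616 ≡ 25 (mod 709)
587^8 = (587^4)^2 ≡ 25^2 = 625 ≡ 625 (mod 709)
587^16 = (587^8)^2 ≡ 625^2 = 390625 ≡ 675 (mod 709)
587^32 = (587^16)^2 ≡ 675^2 = 455625 ≡ 447 (mod 709)
587^47 = 587^32 · 587^8 · 587^4 · 587^2 · 587^1 ≡ 447 · 625 · 25 · 704 · 587 ≡ 543 (mod 709).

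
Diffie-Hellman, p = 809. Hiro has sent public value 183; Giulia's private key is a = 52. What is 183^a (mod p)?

28

Shared key K = 183^52 mod 809.
183^1 ≡ 183 (mod 809)
183^2 = (183^1)^2 ≡ 183^2 = 33489 ≡ 320 (mod 809)
183^4 = (183^2)^2 ≡ 320^2 = 102400 ≡ 466 (mod 809)
183^8 = (183^4)^2 ≡ 466^2 = 217156 ≡ 344 (mod 809)
183^16 = (183^8)^2 ≡ 344^2 = 118336 ≡ 222 (mod 809)
183^32 = (183^16)^2 ≡ 222^2 = 49284 ≡ 744 (mod 809)
183^52 = 183^32 · 183^16 · 183^4 ≡ 744 · 222 · 466 ≡ 28 (mod 809).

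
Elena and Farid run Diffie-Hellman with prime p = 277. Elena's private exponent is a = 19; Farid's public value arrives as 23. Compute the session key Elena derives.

Shared key K = 23^19 mod 277.
23^1 ≡ 23 (mod 277)
23^2 = (23^1)^2 ≡ 23^2 = 529 ≡ 252 (mod 277)
23^4 = (23^2)^2 ≡ 252^2 = 63504 ≡ 71 (mod 277)
23^8 = (23^4)^2 ≡ 71^2 = 5041 ≡ 55 (mod 277)
23^16 = (23^8)^2 ≡ 55^2 = 3025 ≡ 255 (mod 277)
23^19 = 23^16 · 23^2 · 23^1 ≡ 255 · 252 · 23 ≡ 185 (mod 277).

185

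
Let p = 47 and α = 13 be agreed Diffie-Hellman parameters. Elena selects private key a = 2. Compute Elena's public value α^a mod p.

28

Public value = 13^2 mod 47.
13^1 ≡ 13 (mod 47)
13^2 = (13^1)^2 ≡ 13^2 = 169 ≡ 28 (mod 47)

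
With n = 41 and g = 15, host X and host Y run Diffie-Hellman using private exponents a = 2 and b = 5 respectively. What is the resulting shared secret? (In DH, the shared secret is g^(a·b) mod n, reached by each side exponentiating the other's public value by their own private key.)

32

Host Y sends B = g^b mod n = 15^5 mod 41.
15^1 ≡ 15 (mod 41)
15^2 = (15^1)^2 ≡ 15^2 = 225 ≡ 20 (mod 41)
15^4 = (15^2)^2 ≡ 20^2 = 400 ≡ 31 (mod 41)
15^5 = 15^4 · 15^1 ≡ 31 · 15 ≡ 14 (mod 41).
So B = 14. Host X then computes K = B^a mod n = 14^2 mod 41.
14^1 ≡ 14 (mod 41)
14^2 = (14^1)^2 ≡ 14^2 = 196 ≡ 32 (mod 41)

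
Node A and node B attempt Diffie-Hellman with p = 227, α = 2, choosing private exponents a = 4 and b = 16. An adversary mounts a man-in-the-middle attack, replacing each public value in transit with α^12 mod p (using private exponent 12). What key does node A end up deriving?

12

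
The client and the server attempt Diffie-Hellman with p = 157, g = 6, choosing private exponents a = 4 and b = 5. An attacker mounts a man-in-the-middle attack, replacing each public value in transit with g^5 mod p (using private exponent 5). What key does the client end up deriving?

47

The client receives an attacker's public value M = 6^5 mod 157 instead of the honest one.
6^1 ≡ 6 (mod 157)
6^2 = (6^1)^2 ≡ 6^2 = 36 ≡ 36 (mod 157)
6^4 = (6^2)^2 ≡ 36^2 = 1296 ≡ 40 (mod 157)
6^5 = 6^4 · 6^1 ≡ 40 · 6 ≡ 83 (mod 157).
So M = 83. The client computes K = M^4 mod 157.
83^1 ≡ 83 (mod 157)
83^2 = (83^1)^2 ≡ 83^2 = 6889 ≡ 138 (mod 157)
83^4 = (83^2)^2 ≡ 138^2 = 19044 ≡ 47 (mod 157)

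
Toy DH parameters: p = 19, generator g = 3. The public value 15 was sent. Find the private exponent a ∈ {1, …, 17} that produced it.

Try successive powers of 3 modulo 19:
3^1 ≡ 3
3^2 ≡ 9
3^3 ≡ 8
3^4 ≡ 5
3^5 ≡ 15
Found: a = 5.

5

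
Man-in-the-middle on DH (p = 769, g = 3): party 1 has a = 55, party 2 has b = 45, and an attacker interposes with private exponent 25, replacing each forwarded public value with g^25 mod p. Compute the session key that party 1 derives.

Party 1 receives an attacker's public value M = 3^25 mod 769 instead of the honest one.
3^1 ≡ 3 (mod 769)
3^2 = (3^1)^2 ≡ 3^2 = 9 ≡ 9 (mod 769)
3^4 = (3^2)^2 ≡ 9^2 = 81 ≡ 81 (mod 769)
3^8 = (3^4)^2 ≡ 81^2 = 6561 ≡ 409 (mod 769)
3^16 = (3^8)^2 ≡ 409^2 = 167281 ≡ 408 (mod 769)
3^25 = 3^16 · 3^8 · 3^1 ≡ 408 · 409 · 3 ≡ 766 (mod 769).
So M = 766. Party 1 computes K = M^55 mod 769.
766^1 ≡ 766 (mod 769)
766^2 = (766^1)^2 ≡ 766^2 = 586756 ≡ 9 (mod 769)
766^4 = (766^2)^2 ≡ 9^2 = 81 ≡ 81 (mod 769)
766^8 = (766^4)^2 ≡ 81^2 = 6561 ≡ 409 (mod 769)
766^16 = (766^8)^2 ≡ 409^2 = 167281 ≡ 408 (mod 769)
766^32 = (766^16)^2 ≡ 408^2 = 166464 ≡ 360 (mod 769)
766^55 = 766^32 · 766^16 · 766^4 · 766^2 · 766^1 ≡ 360 · 408 · 81 · 9 · 766 ≡ 120 (mod 769).

120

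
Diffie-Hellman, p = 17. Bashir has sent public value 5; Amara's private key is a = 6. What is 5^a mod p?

Shared key K = 5^6 mod 17.
5^1 ≡ 5 (mod 17)
5^2 = (5^1)^2 ≡ 5^2 = 25 ≡ 8 (mod 17)
5^4 = (5^2)^2 ≡ 8^2 = 64 ≡ 13 (mod 17)
5^6 = 5^4 · 5^2 ≡ 13 · 8 ≡ 2 (mod 17).

2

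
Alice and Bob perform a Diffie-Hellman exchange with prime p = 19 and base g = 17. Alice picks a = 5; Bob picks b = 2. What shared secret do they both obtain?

17

Alice sends A = g^a mod p = 17^5 mod 19.
17^1 ≡ 17 (mod 19)
17^2 = (17^1)^2 ≡ 17^2 = 289 ≡ 4 (mod 19)
17^4 = (17^2)^2 ≡ 4^2 = 16 ≡ 16 (mod 19)
17^5 = 17^4 · 17^1 ≡ 16 · 17 ≡ 6 (mod 19).
So A = 6. Bob then computes K = A^b mod p = 6^2 mod 19.
6^1 ≡ 6 (mod 19)
6^2 = (6^1)^2 ≡ 6^2 = 36 ≡ 17 (mod 19)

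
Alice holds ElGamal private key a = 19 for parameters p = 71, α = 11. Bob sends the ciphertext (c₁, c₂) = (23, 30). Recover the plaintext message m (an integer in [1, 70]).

Shared mask s = c₁^a mod p = 23^19 mod 71.
23^1 ≡ 23 (mod 71)
23^2 = (23^1)^2 ≡ 23^2 = 529 ≡ 32 (mod 71)
23^4 = (23^2)^2 ≡ 32^2 = 1024 ≡ 30 (mod 71)
23^8 = (23^4)^2 ≡ 30^2 = 900 ≡ 48 (mod 71)
23^16 = (23^8)^2 ≡ 48^2 = 2304 ≡ 32 (mod 71)
23^19 = 23^16 · 23^2 · 23^1 ≡ 32 · 32 · 23 ≡ 51 (mod 71).
So s = 51; s⁻¹ ≡ 39 (mod 71).
m = c₂ · s⁻¹ mod 71 = 30 · 39 mod 71 = 34.

34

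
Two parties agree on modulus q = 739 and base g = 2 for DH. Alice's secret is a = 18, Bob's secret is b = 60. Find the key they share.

414

Bob sends B = g^b mod q = 2^60 mod 739.
2^1 ≡ 2 (mod 739)
2^2 = (2^1)^2 ≡ 2^2 = 4 ≡ 4 (mod 739)
2^4 = (2^2)^2 ≡ 4^2 = 16 ≡ 16 (mod 739)
2^8 = (2^4)^2 ≡ 16^2 = 256 ≡ 256 (mod 739)
2^16 = (2^8)^2 ≡ 256^2 = 65536 ≡ 504 (mod 739)
2^32 = (2^16)^2 ≡ 504^2 = 254016 ≡ 539 (mod 739)
2^60 = 2^32 · 2^16 · 2^8 · 2^4 ≡ 539 · 504 · 256 · 16 ≡ 283 (mod 739).
So B = 283. Alice then computes K = B^a mod q = 283^18 mod 739.
283^1 ≡ 283 (mod 739)
283^2 = (283^1)^2 ≡ 283^2 = 80089 ≡ 277 (mod 739)
283^4 = (283^2)^2 ≡ 277^2 = 76729 ≡ 612 (mod 739)
283^8 = (283^4)^2 ≡ 612^2 = 374544 ≡ 610 (mod 739)
283^16 = (283^8)^2 ≡ 610^2 = 372100 ≡ 383 (mod 739)
283^18 = 283^16 · 283^2 ≡ 383 · 277 ≡ 414 (mod 739).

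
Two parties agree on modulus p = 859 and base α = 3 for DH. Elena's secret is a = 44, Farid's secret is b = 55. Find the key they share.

Elena sends A = α^a mod p = 3^44 mod 859.
3^1 ≡ 3 (mod 859)
3^2 = (3^1)^2 ≡ 3^2 = 9 ≡ 9 (mod 859)
3^4 = (3^2)^2 ≡ 9^2 = 81 ≡ 81 (mod 859)
3^8 = (3^4)^2 ≡ 81^2 = 6561 ≡ 548 (mod 859)
3^16 = (3^8)^2 ≡ 548^2 = 300304 ≡ 513 (mod 859)
3^32 = (3^16)^2 ≡ 513^2 = 263169 ≡ 315 (mod 859)
3^44 = 3^32 · 3^8 · 3^4 ≡ 315 · 548 · 81 ≡ 277 (mod 859).
So A = 277. Farid then computes K = A^b mod p = 277^55 mod 859.
277^1 ≡ 277 (mod 859)
277^2 = (277^1)^2 ≡ 277^2 = 76729 ≡ 278 (mod 859)
277^4 = (277^2)^2 ≡ 278^2 = 77284 ≡ 833 (mod 859)
277^8 = (277^4)^2 ≡ 833^2 = 693889 ≡ 676 (mod 859)
277^16 = (277^8)^2 ≡ 676^2 = 456976 ≡ 847 (mod 859)
277^32 = (277^16)^2 ≡ 847^2 = 717409 ≡ 144 (mod 859)
277^55 = 277^32 · 277^16 · 277^4 · 277^2 · 277^1 ≡ 144 · 847 · 833 · 278 · 277 ≡ 847 (mod 859).

847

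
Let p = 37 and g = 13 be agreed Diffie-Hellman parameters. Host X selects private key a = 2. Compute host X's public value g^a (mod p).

21

Public value = 13^2 (mod 37).
13^1 ≡ 13 (mod 37)
13^2 = (13^1)^2 ≡ 13^2 = 169 ≡ 21 (mod 37)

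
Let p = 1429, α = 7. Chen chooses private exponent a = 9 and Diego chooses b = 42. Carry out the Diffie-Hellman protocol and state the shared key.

574

Diego sends B = α^b mod p = 7^42 mod 1429.
7^1 ≡ 7 (mod 1429)
7^2 = (7^1)^2 ≡ 7^2 = 49 ≡ 49 (mod 1429)
7^4 = (7^2)^2 ≡ 49^2 = 2401 ≡ 972 (mod 1429)
7^8 = (7^4)^2 ≡ 972^2 = 944784 ≡ 215 (mod 1429)
7^16 = (7^8)^2 ≡ 215^2 = 46225 ≡ 497 (mod 1429)
7^32 = (7^16)^2 ≡ 497^2 = 247009 ≡ 1221 (mod 1429)
7^42 = 7^32 · 7^8 · 7^2 ≡ 1221 · 215 · 49 ≡ 806 (mod 1429).
So B = 806. Chen then computes K = B^a mod p = 806^9 mod 1429.
806^1 ≡ 806 (mod 1429)
806^2 = (806^1)^2 ≡ 806^2 = 649636 ≡ 870 (mod 1429)
806^4 = (806^2)^2 ≡ 870^2 = 756900 ≡ 959 (mod 1429)
806^8 = (806^4)^2 ≡ 959^2 = 919681 ≡ 834 (mod 1429)
806^9 = 806^8 · 806^1 ≡ 834 · 806 ≡ 574 (mod 1429).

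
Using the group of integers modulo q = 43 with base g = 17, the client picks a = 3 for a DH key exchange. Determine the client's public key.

11

Public value = 17^3 (mod 43).
17^1 ≡ 17 (mod 43)
17^2 = (17^1)^2 ≡ 17^2 = 289 ≡ 31 (mod 43)
17^3 = 17^2 · 17^1 ≡ 31 · 17 ≡ 11 (mod 43).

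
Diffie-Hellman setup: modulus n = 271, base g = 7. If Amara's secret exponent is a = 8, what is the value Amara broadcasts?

Public value = 7^8 mod 271.
7^1 ≡ 7 (mod 271)
7^2 = (7^1)^2 ≡ 7^2 = 49 ≡ 49 (mod 271)
7^4 = (7^2)^2 ≡ 49^2 = 2401 ≡ 233 (mod 271)
7^8 = (7^4)^2 ≡ 233^2 = 54289 ≡ 89 (mod 271)

89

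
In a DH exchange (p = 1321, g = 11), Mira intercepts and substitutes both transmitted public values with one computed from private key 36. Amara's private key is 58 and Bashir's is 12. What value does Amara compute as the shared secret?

729

Amara receives Mira's public value M = 11^36 mod 1321 instead of the honest one.
11^1 ≡ 11 (mod 1321)
11^2 = (11^1)^2 ≡ 11^2 = 121 ≡ 121 (mod 1321)
11^4 = (11^2)^2 ≡ 121^2 = 14641 ≡ 110 (mod 1321)
11^8 = (11^4)^2 ≡ 110^2 = 12100 ≡ 211 (mod 1321)
11^16 = (11^8)^2 ≡ 211^2 = 44521 ≡ 928 (mod 1321)
11^32 = (11^16)^2 ≡ 928^2 = 861184 ≡ 1213 (mod 1321)
11^36 = 11^32 · 11^4 ≡ 1213 · 110 ≡ 9 (mod 1321).
So M = 9. Amara computes K = M^58 mod 1321.
9^1 ≡ 9 (mod 1321)
9^2 = (9^1)^2 ≡ 9^2 = 81 ≡ 81 (mod 1321)
9^4 = (9^2)^2 ≡ 81^2 = 6561 ≡ 1277 (mod 1321)
9^8 = (9^4)^2 ≡ 1277^2 = 1630729 ≡ 615 (mod 1321)
9^16 = (9^8)^2 ≡ 615^2 = 378225 ≡ 419 (mod 1321)
9^32 = (9^16)^2 ≡ 419^2 = 175561 ≡ 1189 (mod 1321)
9^58 = 9^32 · 9^16 · 9^8 · 9^2 ≡ 1189 · 419 · 615 · 81 ≡ 729 (mod 1321).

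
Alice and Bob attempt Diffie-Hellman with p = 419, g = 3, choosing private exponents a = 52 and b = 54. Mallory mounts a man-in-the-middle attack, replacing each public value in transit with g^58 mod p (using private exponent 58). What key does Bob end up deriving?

388

Bob receives Mallory's public value M = 3^58 mod 419 instead of the honest one.
3^1 ≡ 3 (mod 419)
3^2 = (3^1)^2 ≡ 3^2 = 9 ≡ 9 (mod 419)
3^4 = (3^2)^2 ≡ 9^2 = 81 ≡ 81 (mod 419)
3^8 = (3^4)^2 ≡ 81^2 = 6561 ≡ 276 (mod 419)
3^16 = (3^8)^2 ≡ 276^2 = 76176 ≡ 337 (mod 419)
3^32 = (3^16)^2 ≡ 337^2 = 113569 ≡ 20 (mod 419)
3^58 = 3^32 · 3^16 · 3^8 · 3^2 ≡ 20 · 337 · 276 · 9 ≡ 177 (mod 419).
So M = 177. Bob computes K = M^54 mod 419.
177^1 ≡ 177 (mod 419)
177^2 = (177^1)^2 ≡ 177^2 = 31329 ≡ 323 (mod 419)
177^4 = (177^2)^2 ≡ 323^2 = 104329 ≡ 417 (mod 419)
177^8 = (177^4)^2 ≡ 417^2 = 173889 ≡ 4 (mod 419)
177^16 = (177^8)^2 ≡ 4^2 = 16 ≡ 16 (mod 419)
177^32 = (177^16)^2 ≡ 16^2 = 256 ≡ 256 (mod 419)
177^54 = 177^32 · 177^16 · 177^4 · 177^2 ≡ 256 · 16 · 417 · 323 ≡ 388 (mod 419).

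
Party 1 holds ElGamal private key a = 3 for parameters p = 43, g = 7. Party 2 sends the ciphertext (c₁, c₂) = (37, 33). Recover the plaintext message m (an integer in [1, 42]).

Shared mask s = c₁^a mod p = 37^3 mod 43.
37^1 ≡ 37 (mod 43)
37^2 = (37^1)^2 ≡ 37^2 = 1369 ≡ 36 (mod 43)
37^3 = 37^2 · 37^1 ≡ 36 · 37 ≡ 42 (mod 43).
So s = 42; s⁻¹ ≡ 42 (mod 43).
m = c₂ · s⁻¹ mod 43 = 33 · 42 mod 43 = 10.

10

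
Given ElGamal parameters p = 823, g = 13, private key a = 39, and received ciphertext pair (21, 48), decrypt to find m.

370

Shared mask s = c₁^a mod p = 21^39 mod 823.
21^1 ≡ 21 (mod 823)
21^2 = (21^1)^2 ≡ 21^2 = 441 ≡ 441 (mod 823)
21^4 = (21^2)^2 ≡ 441^2 = 194481 ≡ 253 (mod 823)
21^8 = (21^4)^2 ≡ 253^2 = 64009 ≡ 638 (mod 823)
21^16 = (21^8)^2 ≡ 638^2 = 407044 ≡ 482 (mod 823)
21^32 = (21^16)^2 ≡ 482^2 = 232324 ≡ 238 (mod 823)
21^39 = 21^32 · 21^4 · 21^2 · 21^1 ≡ 238 · 253 · 441 · 21 ≡ 98 (mod 823).
So s = 98; s⁻¹ ≡ 42 (mod 823).
m = c₂ · s⁻¹ mod 823 = 48 · 42 mod 823 = 370.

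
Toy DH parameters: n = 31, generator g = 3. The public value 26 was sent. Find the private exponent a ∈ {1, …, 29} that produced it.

5

Try successive powers of 3 modulo 31:
3^1 ≡ 3
3^2 ≡ 9
3^3 ≡ 27
3^4 ≡ 19
3^5 ≡ 26
Found: a = 5.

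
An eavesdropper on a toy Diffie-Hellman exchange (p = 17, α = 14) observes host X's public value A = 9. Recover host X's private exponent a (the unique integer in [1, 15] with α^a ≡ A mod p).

Try successive powers of 14 modulo 17:
14^1 ≡ 14
14^2 ≡ 9
Found: a = 2.

2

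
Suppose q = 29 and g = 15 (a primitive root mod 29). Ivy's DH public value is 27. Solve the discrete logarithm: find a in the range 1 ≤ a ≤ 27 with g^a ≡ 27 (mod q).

13

Try successive powers of 15 modulo 29:
15^1 ≡ 15
15^2 ≡ 22
15^3 ≡ 11
15^4 ≡ 20
15^5 ≡ 10
15^6 ≡ 5
15^7 ≡ 17
15^8 ≡ 23
15^9 ≡ 26
15^10 ≡ 13
15^11 ≡ 21
15^12 ≡ 25
15^13 ≡ 27
Found: a = 13.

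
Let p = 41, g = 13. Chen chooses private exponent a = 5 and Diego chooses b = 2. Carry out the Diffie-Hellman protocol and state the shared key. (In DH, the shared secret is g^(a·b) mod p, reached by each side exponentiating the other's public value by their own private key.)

Chen sends A = g^a mod p = 13^5 mod 41.
13^1 ≡ 13 (mod 41)
13^2 = (13^1)^2 ≡ 13^2 = 169 ≡ 5 (mod 41)
13^4 = (13^2)^2 ≡ 5^2 = 25 ≡ 25 (mod 41)
13^5 = 13^4 · 13^1 ≡ 25 · 13 ≡ 38 (mod 41).
So A = 38. Diego then computes K = A^b mod p = 38^2 mod 41.
38^1 ≡ 38 (mod 41)
38^2 = (38^1)^2 ≡ 38^2 = 1444 ≡ 9 (mod 41)

9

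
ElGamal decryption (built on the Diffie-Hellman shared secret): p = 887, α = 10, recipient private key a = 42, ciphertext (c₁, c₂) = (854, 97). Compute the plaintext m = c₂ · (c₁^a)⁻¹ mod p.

201

Shared mask s = c₁^a mod p = 854^42 mod 887.
854^1 ≡ 854 (mod 887)
854^2 = (854^1)^2 ≡ 854^2 = 729316 ≡ 202 (mod 887)
854^4 = (854^2)^2 ≡ 202^2 = 40804 ≡ 2 (mod 887)
854^8 = (854^4)^2 ≡ 2^2 = 4 ≡ 4 (mod 887)
854^16 = (854^8)^2 ≡ 4^2 = 16 ≡ 16 (mod 887)
854^32 = (854^16)^2 ≡ 16^2 = 256 ≡ 256 (mod 887)
854^42 = 854^32 · 854^8 · 854^2 ≡ 256 · 4 · 202 ≡ 177 (mod 887).
So s = 177; s⁻¹ ≡ 441 (mod 887).
m = c₂ · s⁻¹ mod 887 = 97 · 441 mod 887 = 201.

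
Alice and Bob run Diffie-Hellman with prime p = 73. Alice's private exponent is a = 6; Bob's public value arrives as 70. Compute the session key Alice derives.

Shared key K = 70^6 mod 73.
70^1 ≡ 70 (mod 73)
70^2 = (70^1)^2 ≡ 70^2 = 4900 ≡ 9 (mod 73)
70^4 = (70^2)^2 ≡ 9^2 = 81 ≡ 8 (mod 73)
70^6 = 70^4 · 70^2 ≡ 8 · 9 ≡ 72 (mod 73).

72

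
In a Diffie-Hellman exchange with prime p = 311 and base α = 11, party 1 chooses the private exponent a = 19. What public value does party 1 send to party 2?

Public value = 11^{19} \pmod{311}.
11^1 ≡ 11 (mod 311)
11^2 = (11^1)^2 ≡ 11^2 = 121 ≡ 121 (mod 311)
11^4 = (11^2)^2 ≡ 121^2 = 14641 ≡ 24 (mod 311)
11^8 = (11^4)^2 ≡ 24^2 = 576 ≡ 265 (mod 311)
11^16 = (11^8)^2 ≡ 265^2 = 70225 ≡ 250 (mod 311)
11^19 = 11^16 · 11^2 · 11^1 ≡ 250 · 121 · 11 ≡ 291 (mod 311).

291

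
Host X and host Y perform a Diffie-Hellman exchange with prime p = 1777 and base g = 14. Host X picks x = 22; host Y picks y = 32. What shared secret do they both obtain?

1769

Host X sends A = g^x mod p = 14^22 mod 1777.
14^1 ≡ 14 (mod 1777)
14^2 = (14^1)^2 ≡ 14^2 = 196 ≡ 196 (mod 1777)
14^4 = (14^2)^2 ≡ 196^2 = 38416 ≡ 1099 (mod 1777)
14^8 = (14^4)^2 ≡ 1099^2 = 1207801 ≡ 1218 (mod 1777)
14^16 = (14^8)^2 ≡ 1218^2 = 1483524 ≡ 1506 (mod 1777)
14^22 = 14^16 · 14^4 · 14^2 ≡ 1506 · 1099 · 196 ≡ 1743 (mod 1777).
So A = 1743. Host Y then computes K = A^y mod p = 1743^32 mod 1777.
1743^1 ≡ 1743 (mod 1777)
1743^2 = (1743^1)^2 ≡ 1743^2 = 3038049 ≡ 1156 (mod 1777)
1743^4 = (1743^2)^2 ≡ 1156^2 = 1336336 ≡ 32 (mod 1777)
1743^8 = (1743^4)^2 ≡ 32^2 = 1024 ≡ 1024 (mod 1777)
1743^16 = (1743^8)^2 ≡ 1024^2 = 1048576 ≡ 146 (mod 1777)
1743^32 = (1743^16)^2 ≡ 146^2 = 21316 ≡ 1769 (mod 1777)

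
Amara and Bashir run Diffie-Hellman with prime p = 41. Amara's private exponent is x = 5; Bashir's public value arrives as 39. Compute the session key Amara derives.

9

Shared key K = 39^5 mod 41.
39^1 ≡ 39 (mod 41)
39^2 = (39^1)^2 ≡ 39^2 = 1521 ≡ 4 (mod 41)
39^4 = (39^2)^2 ≡ 4^2 = 16 ≡ 16 (mod 41)
39^5 = 39^4 · 39^1 ≡ 16 · 39 ≡ 9 (mod 41).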